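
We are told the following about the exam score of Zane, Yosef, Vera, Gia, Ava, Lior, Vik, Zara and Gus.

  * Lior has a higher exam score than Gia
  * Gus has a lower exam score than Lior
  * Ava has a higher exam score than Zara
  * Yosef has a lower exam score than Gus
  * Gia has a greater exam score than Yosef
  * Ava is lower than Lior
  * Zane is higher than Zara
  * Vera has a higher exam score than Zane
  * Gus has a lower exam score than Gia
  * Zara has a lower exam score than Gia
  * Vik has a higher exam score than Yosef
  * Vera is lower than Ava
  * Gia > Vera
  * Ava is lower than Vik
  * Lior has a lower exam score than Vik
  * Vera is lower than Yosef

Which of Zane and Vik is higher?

Link the given pairs in sequence: Zane < Vera; Vera < Yosef; Yosef < Gus; Gus < Gia; Gia < Lior; Lior < Vik.
Together: Zane < Vera < Yosef < Gus < Gia < Lior < Vik.
So Zane < Vik; Vik is the higher of the two.

Vik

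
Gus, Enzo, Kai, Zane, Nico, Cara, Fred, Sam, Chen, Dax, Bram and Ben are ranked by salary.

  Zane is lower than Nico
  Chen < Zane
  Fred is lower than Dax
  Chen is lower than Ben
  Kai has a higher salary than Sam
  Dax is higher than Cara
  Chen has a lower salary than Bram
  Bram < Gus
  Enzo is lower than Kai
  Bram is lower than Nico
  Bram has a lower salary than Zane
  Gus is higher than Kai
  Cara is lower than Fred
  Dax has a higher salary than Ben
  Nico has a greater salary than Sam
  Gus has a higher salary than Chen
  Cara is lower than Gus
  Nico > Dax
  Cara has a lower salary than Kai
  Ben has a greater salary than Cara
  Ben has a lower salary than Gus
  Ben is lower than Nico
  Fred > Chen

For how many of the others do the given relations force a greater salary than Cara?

6

The elements the relations force above Cara are Ben, Fred, Dax, Kai, Gus, Nico — no chain reaches any other.
That is 6.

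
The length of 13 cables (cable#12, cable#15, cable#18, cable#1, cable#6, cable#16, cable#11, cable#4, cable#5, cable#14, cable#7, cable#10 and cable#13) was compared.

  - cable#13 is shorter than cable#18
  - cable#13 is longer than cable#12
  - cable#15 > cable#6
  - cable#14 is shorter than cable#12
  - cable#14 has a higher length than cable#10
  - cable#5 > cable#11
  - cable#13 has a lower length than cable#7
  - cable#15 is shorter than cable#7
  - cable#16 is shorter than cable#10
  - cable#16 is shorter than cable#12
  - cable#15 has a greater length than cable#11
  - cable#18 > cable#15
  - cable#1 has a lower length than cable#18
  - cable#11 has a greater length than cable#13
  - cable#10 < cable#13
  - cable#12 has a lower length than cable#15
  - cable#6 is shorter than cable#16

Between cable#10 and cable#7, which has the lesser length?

Link the given pairs in sequence: cable#10 < cable#14; cable#14 < cable#12; cable#12 < cable#13; cable#13 < cable#11; cable#11 < cable#15; cable#15 < cable#7.
Chaining these gives cable#10 < cable#14 < cable#12 < cable#13 < cable#11 < cable#15 < cable#7.
So cable#10 < cable#7; cable#10 is the shorter of the two.

cable#10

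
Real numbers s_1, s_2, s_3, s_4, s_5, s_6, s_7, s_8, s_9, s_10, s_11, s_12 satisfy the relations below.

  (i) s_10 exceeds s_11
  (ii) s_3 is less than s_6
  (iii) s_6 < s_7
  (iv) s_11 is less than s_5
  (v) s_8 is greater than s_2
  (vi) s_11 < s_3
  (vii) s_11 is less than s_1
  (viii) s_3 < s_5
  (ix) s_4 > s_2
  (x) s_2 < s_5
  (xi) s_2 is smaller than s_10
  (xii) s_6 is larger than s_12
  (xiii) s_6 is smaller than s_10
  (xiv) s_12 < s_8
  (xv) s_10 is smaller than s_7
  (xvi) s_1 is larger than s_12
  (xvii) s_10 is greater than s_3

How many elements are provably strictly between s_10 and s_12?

1

Chaining upward from s_12 reaches: s_1, s_6, s_8, s_7.
Chaining downward from s_10 reaches: s_11, s_2, s_3, s_6.
Strictly between s_12 and s_10 are those in both lists: s_6 — 1 element.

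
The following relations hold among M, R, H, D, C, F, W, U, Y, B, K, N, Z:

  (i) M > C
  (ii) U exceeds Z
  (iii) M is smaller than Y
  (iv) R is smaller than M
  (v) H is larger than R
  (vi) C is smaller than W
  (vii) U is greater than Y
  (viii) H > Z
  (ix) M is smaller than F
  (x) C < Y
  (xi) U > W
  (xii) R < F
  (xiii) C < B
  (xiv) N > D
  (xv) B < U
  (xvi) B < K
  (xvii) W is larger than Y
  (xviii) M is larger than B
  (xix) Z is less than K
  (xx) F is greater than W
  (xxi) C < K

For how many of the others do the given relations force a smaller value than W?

The elements the relations force below W are R, C, B, M, Y — no chain reaches any other.
That is 5.

5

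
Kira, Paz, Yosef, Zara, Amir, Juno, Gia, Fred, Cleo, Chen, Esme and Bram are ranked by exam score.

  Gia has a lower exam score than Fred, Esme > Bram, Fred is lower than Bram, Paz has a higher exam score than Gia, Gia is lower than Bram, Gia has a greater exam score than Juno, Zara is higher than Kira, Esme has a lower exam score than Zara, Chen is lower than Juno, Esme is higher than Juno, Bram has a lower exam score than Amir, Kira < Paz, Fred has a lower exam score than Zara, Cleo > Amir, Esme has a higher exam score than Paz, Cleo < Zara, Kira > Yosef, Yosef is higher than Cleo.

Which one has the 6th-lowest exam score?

Amir

Chaining the given pairs: Chen < Juno < Gia < Fred < Bram < Amir < Cleo < Yosef < Kira < Paz < Esme < Zara.
Counting 6 from the smallest end gives Amir.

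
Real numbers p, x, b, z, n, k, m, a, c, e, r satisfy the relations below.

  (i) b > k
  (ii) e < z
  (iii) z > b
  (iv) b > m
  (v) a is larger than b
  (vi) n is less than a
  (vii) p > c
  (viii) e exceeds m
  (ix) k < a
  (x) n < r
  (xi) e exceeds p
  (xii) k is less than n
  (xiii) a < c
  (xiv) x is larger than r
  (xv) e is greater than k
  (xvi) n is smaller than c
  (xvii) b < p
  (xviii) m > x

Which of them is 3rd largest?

p

Chaining the given pairs: k < n < r < x < m < b < a < c < p < e < z.
Counting 3 from the largest end gives p.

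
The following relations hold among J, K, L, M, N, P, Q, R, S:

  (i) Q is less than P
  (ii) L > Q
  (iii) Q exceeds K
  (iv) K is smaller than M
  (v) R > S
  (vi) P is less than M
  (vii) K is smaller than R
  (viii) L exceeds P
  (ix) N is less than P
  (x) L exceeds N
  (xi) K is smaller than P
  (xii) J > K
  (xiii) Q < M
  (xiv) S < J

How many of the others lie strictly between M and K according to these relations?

2

Chaining upward from K reaches: Q, J, P, R, L.
Chaining downward from M reaches: Q, N, P.
Strictly between K and M are those in both lists: Q, P — 2 elements.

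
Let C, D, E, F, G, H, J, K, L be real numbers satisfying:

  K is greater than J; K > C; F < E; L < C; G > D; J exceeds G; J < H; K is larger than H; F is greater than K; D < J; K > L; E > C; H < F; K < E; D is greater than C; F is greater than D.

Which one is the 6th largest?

G

The consecutive relations fix a unique order: L < C < D < G < J < H < K < F < E.
Counting 6 from the largest end gives G.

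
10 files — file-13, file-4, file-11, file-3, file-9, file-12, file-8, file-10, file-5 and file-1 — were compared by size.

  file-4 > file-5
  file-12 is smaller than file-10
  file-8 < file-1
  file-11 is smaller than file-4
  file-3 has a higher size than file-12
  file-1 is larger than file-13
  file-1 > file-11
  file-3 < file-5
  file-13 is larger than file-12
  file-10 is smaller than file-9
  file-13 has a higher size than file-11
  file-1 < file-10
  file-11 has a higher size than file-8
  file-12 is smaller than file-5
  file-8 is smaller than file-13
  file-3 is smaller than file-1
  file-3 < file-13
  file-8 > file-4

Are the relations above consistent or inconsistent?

inconsistent

We have file-11 < file-4 stated directly, yet also file-4 < file-8 < file-11 by chaining the others — so file-4 < file-11. Contradiction.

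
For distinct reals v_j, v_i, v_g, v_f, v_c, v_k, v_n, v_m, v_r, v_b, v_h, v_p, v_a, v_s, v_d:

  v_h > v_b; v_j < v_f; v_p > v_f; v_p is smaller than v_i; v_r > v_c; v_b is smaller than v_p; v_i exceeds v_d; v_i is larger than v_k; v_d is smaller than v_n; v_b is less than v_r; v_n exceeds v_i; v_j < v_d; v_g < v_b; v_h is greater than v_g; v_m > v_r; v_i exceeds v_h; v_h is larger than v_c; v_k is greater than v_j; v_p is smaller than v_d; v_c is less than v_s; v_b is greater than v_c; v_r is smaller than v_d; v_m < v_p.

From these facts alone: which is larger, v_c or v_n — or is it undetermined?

The relevant relations are v_c < v_b; v_b < v_r; v_r < v_m; v_m < v_p; v_p < v_d; v_d < v_i; v_i < v_n.
Together: v_c < v_b < v_r < v_m < v_p < v_d < v_i < v_n.
So v_n is larger.

v_n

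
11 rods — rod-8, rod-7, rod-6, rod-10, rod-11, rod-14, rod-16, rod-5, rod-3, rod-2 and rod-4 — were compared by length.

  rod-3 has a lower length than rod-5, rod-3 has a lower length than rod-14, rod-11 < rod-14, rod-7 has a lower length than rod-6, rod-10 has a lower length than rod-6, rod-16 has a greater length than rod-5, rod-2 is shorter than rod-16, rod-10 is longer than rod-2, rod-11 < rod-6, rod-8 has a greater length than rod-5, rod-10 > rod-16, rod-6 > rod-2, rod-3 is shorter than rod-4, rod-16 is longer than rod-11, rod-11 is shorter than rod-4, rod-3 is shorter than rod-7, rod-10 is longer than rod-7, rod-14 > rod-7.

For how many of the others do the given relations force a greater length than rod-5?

The elements the relations force above rod-5 are rod-16, rod-8, rod-10, rod-6 — no chain reaches any other.
That is 4.

4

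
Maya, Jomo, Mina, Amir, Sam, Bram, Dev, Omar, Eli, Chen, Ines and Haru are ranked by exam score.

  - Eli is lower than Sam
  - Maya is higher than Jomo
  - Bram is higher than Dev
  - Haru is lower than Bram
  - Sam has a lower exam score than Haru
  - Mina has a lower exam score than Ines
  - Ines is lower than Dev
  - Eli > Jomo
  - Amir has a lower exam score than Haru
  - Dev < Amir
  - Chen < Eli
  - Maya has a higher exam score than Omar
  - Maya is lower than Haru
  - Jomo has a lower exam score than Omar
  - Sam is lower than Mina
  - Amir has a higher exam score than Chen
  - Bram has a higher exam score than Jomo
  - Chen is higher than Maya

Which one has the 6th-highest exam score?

Mina

Piecing the relations together gives one ordering: Jomo < Omar < Maya < Chen < Eli < Sam < Mina < Ines < Dev < Amir < Haru < Bram.
The 6th largest is Mina.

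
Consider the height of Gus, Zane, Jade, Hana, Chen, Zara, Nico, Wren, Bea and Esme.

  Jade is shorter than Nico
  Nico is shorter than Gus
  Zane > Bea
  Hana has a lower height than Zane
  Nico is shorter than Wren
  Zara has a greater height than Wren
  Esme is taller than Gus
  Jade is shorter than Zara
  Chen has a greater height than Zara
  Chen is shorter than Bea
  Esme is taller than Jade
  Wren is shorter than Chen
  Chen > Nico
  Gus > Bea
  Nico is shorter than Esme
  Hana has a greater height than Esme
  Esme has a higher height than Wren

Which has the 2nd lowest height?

Nico

Chaining the given pairs: Jade < Nico < Wren < Zara < Chen < Bea < Gus < Esme < Hana < Zane.
Counting 2 from the smallest end gives Nico.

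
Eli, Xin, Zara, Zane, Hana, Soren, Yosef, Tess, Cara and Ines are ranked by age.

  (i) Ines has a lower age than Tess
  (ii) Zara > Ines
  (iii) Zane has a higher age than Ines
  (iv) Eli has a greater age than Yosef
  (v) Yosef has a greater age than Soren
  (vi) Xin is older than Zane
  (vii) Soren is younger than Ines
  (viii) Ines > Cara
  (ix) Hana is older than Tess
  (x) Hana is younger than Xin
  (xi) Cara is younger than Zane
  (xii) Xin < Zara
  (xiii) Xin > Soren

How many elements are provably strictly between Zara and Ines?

4

The relations place Ines below Zara. An element lies strictly between them when it is forced above Ines and also forced below Zara.
Above Ines: {Zane, Tess, Hana, Xin}. Below Zara: {Cara, Soren, Zane, Tess, Hana, Xin}.
Intersection: {Zane, Tess, Hana, Xin} — 4.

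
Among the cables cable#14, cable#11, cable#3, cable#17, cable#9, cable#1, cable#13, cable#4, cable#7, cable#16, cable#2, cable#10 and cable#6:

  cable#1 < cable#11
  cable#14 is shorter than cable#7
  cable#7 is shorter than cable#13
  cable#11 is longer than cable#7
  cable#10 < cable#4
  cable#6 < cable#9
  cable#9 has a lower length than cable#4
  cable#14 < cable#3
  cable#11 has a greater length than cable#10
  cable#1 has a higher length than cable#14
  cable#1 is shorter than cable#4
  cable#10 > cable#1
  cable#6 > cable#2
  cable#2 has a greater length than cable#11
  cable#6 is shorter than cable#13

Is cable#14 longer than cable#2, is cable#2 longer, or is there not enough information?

cable#2

Chaining the given relations: cable#14 < cable#1 < cable#10 < cable#11 < cable#2.
So cable#2 is longer.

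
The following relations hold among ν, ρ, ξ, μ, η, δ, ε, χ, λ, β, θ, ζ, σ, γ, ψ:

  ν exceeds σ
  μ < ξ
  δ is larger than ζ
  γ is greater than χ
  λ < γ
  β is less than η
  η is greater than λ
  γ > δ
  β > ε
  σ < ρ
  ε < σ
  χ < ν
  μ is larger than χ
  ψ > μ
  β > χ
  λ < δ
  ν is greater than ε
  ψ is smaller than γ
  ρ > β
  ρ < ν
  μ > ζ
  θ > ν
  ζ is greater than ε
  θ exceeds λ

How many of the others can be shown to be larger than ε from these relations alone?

From ε the given relations immediately reach ζ, β, σ, ν.
From those, δ, η, ρ, μ, θ — 9 in total.
From those, ξ, ψ, γ — 12 in total.
No other element is forced above ε by the given relations, so the count is 12.

12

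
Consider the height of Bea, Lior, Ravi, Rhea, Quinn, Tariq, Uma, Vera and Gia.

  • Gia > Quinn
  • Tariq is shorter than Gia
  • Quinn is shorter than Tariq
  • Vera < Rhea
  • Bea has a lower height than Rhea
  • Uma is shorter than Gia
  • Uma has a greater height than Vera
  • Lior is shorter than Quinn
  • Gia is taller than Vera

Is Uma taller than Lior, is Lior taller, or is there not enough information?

undetermined

Following every chain through Lior: above Lior we get Quinn, Tariq, Gia.
Uma is not reached, and no chain runs the other way from Uma to Lior.
So the given relations leave the order of Lior and Uma undetermined.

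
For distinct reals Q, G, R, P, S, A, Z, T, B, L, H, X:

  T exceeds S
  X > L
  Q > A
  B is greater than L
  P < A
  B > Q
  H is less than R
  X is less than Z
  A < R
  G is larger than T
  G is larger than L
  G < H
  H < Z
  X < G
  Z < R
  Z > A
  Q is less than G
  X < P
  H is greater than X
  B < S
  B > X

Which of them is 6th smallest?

Chaining the given pairs: L < X < P < A < Q < B < S < T < G < H < Z < R.
Counting 6 from the smallest end gives B.

B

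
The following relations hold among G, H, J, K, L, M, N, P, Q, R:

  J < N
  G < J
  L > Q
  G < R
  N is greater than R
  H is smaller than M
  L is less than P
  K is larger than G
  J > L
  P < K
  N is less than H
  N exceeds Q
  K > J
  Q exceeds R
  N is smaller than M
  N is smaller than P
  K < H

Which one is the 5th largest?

N

Piecing the relations together gives one ordering: G < R < Q < L < J < N < P < K < H < M.
The 5th largest is N.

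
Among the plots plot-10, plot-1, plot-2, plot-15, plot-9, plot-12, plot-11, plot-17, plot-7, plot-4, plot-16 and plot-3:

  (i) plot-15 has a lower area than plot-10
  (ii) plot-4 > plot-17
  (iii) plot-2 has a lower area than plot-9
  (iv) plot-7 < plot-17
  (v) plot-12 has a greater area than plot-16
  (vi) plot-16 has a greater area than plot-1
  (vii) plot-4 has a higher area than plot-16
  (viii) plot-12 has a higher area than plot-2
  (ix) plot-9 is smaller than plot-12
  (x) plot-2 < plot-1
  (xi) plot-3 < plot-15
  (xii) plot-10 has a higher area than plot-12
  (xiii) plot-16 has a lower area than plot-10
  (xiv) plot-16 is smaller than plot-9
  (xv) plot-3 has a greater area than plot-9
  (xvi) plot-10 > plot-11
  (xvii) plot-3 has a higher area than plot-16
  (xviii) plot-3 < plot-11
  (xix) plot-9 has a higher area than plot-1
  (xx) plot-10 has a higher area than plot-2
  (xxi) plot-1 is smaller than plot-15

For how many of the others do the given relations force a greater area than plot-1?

The elements the relations force above plot-1 are plot-16, plot-9, plot-12, plot-3, plot-4, plot-15, plot-11, plot-10 — no chain reaches any other.
That is 8.

8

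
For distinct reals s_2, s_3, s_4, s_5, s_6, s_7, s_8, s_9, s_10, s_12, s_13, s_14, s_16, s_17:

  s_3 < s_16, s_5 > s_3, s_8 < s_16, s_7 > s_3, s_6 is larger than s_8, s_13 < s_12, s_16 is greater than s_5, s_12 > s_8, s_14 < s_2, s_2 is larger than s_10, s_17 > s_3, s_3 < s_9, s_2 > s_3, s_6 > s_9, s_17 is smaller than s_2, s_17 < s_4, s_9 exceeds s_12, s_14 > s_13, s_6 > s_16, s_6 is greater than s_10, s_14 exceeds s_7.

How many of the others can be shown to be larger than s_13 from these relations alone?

The elements the relations force above s_13 are s_12, s_9, s_14, s_6, s_2 — no chain reaches any other.
That is 5.

5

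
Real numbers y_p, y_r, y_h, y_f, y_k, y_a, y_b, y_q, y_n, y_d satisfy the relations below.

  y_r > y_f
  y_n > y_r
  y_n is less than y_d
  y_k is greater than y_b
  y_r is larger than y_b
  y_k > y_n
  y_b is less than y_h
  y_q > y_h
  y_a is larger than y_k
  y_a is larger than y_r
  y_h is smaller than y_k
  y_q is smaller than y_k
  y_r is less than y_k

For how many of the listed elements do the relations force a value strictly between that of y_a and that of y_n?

Chaining upward from y_n reaches: y_d, y_k.
Chaining downward from y_a reaches: y_b, y_f, y_r, y_h, y_q, y_k.
Strictly between y_n and y_a are those in both lists: y_k — 1 element.

1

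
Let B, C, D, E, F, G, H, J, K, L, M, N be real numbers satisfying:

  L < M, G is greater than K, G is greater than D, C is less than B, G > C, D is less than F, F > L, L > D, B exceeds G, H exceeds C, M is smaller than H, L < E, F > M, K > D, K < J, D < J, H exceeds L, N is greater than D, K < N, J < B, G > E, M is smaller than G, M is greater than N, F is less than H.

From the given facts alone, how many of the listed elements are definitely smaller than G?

The elements the relations force below G are D, C, L, K, N, M, E — no chain reaches any other.
That is 7.

7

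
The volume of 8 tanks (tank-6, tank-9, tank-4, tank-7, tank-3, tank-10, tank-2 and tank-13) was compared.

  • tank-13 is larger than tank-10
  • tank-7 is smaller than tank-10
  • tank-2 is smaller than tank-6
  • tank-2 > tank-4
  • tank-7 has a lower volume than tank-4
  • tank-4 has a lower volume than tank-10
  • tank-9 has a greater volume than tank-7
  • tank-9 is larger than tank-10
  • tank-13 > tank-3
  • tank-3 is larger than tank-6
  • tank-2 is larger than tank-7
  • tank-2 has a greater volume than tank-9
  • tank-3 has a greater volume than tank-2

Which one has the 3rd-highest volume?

Piecing the relations together gives one ordering: tank-7 < tank-4 < tank-10 < tank-9 < tank-2 < tank-6 < tank-3 < tank-13.
Counting 3 from the largest end gives tank-6.

tank-6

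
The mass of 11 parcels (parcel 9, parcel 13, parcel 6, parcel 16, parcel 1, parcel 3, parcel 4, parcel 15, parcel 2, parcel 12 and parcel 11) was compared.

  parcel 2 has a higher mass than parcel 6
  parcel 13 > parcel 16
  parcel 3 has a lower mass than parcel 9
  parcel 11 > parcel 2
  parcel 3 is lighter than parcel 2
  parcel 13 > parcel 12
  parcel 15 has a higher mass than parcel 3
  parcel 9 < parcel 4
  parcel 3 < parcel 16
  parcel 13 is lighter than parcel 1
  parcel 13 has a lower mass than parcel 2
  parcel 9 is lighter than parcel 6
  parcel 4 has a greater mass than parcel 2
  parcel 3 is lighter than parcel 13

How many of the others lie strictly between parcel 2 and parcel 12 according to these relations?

Chaining upward from parcel 12 reaches: parcel 13, parcel 11, parcel 4, parcel 1.
Chaining downward from parcel 2 reaches: parcel 3, parcel 16, parcel 9, parcel 6, parcel 13.
Strictly between parcel 12 and parcel 2 are those in both lists: parcel 13 — 1 element.

1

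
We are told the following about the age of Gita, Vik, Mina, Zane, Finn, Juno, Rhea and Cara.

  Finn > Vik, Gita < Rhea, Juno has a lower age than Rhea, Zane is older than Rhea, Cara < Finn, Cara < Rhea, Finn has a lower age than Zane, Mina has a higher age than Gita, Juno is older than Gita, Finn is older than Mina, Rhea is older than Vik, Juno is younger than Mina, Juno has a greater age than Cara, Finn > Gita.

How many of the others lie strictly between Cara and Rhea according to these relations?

1

The relations place Cara below Rhea. An element lies strictly between them when it is forced above Cara and also forced below Rhea.
Above Cara: {Juno, Mina, Finn, Zane}. Below Rhea: {Gita, Juno, Vik}.
Intersection: {Juno} — 1.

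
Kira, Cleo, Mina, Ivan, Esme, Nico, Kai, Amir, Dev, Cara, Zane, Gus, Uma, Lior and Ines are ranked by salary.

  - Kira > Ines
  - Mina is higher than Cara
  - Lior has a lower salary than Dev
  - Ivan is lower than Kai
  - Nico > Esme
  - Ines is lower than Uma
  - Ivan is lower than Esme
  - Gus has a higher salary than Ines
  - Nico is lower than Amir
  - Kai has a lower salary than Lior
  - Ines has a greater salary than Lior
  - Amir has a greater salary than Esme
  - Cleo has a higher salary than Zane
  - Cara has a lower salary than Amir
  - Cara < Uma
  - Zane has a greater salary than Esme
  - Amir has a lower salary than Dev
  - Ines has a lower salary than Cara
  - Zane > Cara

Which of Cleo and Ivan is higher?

The relevant relations are Ivan < Kai; Kai < Lior; Lior < Ines; Ines < Cara; Cara < Zane; Zane < Cleo.
Together: Ivan < Kai < Lior < Ines < Cara < Zane < Cleo.
So Ivan < Cleo; Cleo is the higher of the two.

Cleo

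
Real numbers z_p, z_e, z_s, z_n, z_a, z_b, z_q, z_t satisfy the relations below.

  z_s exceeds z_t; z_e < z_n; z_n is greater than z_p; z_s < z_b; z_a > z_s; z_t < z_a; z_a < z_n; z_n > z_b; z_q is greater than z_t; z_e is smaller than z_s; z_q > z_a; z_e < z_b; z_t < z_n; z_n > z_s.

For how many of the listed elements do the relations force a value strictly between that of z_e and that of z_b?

1

Chaining upward from z_e reaches: z_s, z_a, z_q, z_n.
Chaining downward from z_b reaches: z_t, z_s.
Strictly between z_e and z_b are those in both lists: z_s — 1 element.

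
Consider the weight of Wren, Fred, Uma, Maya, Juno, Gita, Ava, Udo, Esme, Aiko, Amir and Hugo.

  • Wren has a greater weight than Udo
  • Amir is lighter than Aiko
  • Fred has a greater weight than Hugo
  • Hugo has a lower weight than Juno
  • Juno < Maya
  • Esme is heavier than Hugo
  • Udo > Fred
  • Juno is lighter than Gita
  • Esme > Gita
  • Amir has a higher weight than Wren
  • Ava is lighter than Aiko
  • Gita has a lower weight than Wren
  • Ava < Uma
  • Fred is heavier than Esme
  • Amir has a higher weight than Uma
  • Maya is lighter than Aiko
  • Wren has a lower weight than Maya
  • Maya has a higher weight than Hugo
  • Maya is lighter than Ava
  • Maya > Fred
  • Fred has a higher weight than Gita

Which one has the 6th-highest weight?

Chaining the given pairs: Hugo < Juno < Gita < Esme < Fred < Udo < Wren < Maya < Ava < Uma < Amir < Aiko.
The 6th largest is Wren.

Wren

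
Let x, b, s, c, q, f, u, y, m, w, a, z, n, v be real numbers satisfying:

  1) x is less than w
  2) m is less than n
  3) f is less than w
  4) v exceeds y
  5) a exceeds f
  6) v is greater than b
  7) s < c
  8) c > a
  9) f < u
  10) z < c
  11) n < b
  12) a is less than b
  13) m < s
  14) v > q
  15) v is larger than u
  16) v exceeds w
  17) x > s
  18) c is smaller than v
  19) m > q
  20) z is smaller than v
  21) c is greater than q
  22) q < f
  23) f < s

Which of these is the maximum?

v

q is not greatest since q < c; f is not greatest since f < s; y is not greatest since y < v; m is not greatest since m < n; z is not greatest since z < c; u is not greatest since u < v; s is not greatest since s < c; n is not greatest since n < b; x is not greatest since x < w; a is not greatest since a < c; b is not greatest since b < v; c is not greatest since c < v; w is not greatest since w < v.
Only v has nothing above it, so v is the maximum.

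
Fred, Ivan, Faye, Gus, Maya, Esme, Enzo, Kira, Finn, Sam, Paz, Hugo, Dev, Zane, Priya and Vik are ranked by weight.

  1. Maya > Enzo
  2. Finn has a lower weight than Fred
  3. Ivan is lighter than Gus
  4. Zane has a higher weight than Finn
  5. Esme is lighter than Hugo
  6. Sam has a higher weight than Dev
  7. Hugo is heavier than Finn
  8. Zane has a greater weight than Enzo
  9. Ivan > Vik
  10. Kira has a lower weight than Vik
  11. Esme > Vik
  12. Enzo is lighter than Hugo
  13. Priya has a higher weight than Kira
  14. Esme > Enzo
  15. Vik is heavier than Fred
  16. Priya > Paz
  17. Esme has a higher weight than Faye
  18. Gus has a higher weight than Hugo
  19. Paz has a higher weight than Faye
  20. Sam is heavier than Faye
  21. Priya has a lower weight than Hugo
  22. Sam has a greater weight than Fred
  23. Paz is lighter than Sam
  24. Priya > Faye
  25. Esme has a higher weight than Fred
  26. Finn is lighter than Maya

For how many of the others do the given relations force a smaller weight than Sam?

5

Directly below Sam: Faye, Paz, Fred, Dev.
One step further: Finn (5 so far).
Nothing else is reachable below Sam; 5 in all.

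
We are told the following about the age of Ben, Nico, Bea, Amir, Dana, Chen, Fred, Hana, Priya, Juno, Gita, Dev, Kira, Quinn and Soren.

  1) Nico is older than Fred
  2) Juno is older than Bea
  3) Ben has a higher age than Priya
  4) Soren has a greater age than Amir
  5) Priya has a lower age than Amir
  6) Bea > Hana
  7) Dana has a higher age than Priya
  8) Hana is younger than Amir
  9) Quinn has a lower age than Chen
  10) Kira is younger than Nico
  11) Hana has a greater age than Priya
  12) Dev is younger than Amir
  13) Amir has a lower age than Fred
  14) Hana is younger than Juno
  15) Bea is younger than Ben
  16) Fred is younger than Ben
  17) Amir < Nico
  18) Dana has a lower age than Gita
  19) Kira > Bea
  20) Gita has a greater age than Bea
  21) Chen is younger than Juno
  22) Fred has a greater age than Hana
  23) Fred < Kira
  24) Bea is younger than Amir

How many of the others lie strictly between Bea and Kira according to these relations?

Chaining upward from Bea reaches: Amir, Fred, Soren, Ben, Nico, Juno, Gita.
Chaining downward from Kira reaches: Priya, Hana, Dev, Amir, Fred.
Strictly between Bea and Kira are those in both lists: Amir, Fred — 2 elements.

2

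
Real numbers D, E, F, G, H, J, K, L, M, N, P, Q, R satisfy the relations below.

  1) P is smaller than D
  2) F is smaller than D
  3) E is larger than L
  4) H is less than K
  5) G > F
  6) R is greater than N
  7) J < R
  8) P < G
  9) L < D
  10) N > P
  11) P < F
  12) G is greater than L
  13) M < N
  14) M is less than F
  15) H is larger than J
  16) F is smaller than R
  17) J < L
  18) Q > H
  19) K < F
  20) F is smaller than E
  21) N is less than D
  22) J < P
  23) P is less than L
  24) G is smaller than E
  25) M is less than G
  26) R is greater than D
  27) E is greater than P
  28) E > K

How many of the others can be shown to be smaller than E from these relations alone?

The elements the relations force below E are J, P, M, H, K, L, F, G — no chain reaches any other.
That is 8.

8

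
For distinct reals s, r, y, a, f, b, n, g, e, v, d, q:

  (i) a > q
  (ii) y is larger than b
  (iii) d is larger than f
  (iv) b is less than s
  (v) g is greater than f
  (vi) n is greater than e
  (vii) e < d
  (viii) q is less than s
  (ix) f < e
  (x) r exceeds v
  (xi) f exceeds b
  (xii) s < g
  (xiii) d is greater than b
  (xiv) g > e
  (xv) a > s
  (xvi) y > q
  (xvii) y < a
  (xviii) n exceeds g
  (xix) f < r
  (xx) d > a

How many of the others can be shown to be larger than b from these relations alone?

Directly above b: f, s, y, d.
One step further: e, a, r, g (8 so far).
One step further: n (9 so far).
No other element is forced above b by the given relations, so the count is 9.

9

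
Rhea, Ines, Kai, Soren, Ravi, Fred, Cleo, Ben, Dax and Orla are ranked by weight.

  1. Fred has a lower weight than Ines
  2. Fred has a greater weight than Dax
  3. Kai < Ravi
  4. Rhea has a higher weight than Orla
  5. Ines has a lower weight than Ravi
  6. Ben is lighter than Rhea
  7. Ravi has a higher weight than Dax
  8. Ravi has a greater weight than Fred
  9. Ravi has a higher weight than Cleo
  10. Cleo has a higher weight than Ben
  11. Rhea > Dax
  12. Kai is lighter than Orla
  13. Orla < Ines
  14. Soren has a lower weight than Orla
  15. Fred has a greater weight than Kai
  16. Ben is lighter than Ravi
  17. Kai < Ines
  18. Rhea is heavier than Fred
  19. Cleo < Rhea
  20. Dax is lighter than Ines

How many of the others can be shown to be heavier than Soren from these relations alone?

4

From Soren the given relations immediately reach Orla.
From those, Ines, Rhea — 3 in total.
From those, Ravi — 4 in total.
Nothing else is reachable above Soren; 4 in all.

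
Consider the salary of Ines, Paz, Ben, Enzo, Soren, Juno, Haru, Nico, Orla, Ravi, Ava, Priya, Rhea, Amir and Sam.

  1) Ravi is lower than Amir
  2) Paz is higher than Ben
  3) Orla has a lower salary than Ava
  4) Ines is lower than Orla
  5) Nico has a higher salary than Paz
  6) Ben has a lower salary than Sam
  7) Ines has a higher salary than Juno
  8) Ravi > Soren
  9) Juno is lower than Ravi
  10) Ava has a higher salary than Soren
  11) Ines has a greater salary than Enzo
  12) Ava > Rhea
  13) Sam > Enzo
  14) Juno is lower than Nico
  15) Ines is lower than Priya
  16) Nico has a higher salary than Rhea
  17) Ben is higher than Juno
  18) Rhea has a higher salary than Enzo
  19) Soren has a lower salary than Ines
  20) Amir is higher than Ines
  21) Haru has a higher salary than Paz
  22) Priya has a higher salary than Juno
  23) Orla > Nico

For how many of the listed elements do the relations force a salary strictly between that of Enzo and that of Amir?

The relations place Enzo below Amir. An element lies strictly between them when it is forced above Enzo and also forced below Amir.
Above Enzo: {Rhea, Ines, Nico, Orla, Priya, Ava, Sam}. Below Amir: {Soren, Juno, Ravi, Ines}.
Intersection: {Ines} — 1.

1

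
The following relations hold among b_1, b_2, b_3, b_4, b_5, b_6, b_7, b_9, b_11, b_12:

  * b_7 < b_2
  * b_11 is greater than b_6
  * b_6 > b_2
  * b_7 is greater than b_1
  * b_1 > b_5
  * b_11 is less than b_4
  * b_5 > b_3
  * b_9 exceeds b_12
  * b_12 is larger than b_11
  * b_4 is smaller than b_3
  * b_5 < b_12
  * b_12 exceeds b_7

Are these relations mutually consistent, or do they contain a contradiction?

Chaining the given relations yields b_2 < b_6 < b_11 < b_4 < b_3 < b_5 < b_1 < b_7, so b_2 < b_7. But one relation states b_7 < b_2. These cannot both hold.

inconsistent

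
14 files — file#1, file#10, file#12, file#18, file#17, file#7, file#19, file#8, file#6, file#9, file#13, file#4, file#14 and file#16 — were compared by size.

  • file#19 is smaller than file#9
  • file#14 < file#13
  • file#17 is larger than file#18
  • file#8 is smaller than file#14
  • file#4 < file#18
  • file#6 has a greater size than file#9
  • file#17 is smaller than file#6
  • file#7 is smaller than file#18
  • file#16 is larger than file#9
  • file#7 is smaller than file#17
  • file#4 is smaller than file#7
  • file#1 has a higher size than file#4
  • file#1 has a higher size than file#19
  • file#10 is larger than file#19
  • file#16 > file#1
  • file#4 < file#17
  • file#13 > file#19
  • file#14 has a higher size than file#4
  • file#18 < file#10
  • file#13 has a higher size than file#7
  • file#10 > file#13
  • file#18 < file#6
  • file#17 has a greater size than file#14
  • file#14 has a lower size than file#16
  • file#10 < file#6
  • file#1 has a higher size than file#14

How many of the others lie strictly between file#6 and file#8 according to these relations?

4

The relations place file#8 below file#6. An element lies strictly between them when it is forced above file#8 and also forced below file#6.
Above file#8: {file#14, file#1, file#17, file#13, file#16, file#10}. Below file#6: {file#19, file#4, file#14, file#7, file#18, file#17, file#9, file#13, file#10}.
Intersection: {file#14, file#17, file#13, file#10} — 4.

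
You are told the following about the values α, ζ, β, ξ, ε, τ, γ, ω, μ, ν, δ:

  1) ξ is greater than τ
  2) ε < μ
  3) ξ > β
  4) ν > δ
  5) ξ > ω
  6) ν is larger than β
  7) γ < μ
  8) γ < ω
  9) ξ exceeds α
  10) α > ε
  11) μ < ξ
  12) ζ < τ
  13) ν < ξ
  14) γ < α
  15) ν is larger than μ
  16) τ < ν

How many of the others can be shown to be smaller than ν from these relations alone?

From ν the given relations immediately reach β, τ, δ, μ.
From those, ζ, ε, γ — 7 in total.
No other element is forced below ν by the given relations, so the count is 7.

7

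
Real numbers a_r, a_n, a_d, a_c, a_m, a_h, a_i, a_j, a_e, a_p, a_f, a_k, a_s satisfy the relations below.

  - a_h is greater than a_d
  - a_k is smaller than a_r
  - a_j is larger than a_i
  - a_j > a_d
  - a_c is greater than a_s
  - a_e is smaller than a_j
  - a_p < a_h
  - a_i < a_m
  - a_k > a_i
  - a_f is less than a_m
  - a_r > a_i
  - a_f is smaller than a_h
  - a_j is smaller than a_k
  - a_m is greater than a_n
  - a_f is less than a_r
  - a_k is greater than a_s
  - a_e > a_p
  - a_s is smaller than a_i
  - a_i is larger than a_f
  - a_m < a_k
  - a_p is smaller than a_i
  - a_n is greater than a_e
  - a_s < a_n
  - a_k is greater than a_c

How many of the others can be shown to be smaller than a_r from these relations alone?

Directly below a_r: a_f, a_i, a_k.
One step further: a_s, a_p, a_c, a_j, a_m (8 so far).
One step further: a_d, a_e, a_n (11 so far).
No other element is forced below a_r by the given relations, so the count is 11.

11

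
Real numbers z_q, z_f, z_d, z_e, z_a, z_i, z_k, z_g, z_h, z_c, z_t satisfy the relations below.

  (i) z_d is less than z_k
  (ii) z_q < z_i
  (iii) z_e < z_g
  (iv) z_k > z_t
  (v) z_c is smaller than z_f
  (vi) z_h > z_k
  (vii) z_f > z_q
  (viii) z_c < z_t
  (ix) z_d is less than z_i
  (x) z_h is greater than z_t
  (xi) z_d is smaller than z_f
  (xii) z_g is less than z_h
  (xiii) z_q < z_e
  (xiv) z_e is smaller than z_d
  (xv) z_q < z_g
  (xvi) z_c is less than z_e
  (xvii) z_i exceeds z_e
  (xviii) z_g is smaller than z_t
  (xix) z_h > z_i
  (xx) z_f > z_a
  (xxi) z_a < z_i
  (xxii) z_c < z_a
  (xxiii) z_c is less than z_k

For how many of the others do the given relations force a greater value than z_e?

From z_e the given relations immediately reach z_g, z_d, z_i.
From those, z_t, z_k, z_h, z_f — 7 in total.
No other element is forced above z_e by the given relations, so the count is 7.

7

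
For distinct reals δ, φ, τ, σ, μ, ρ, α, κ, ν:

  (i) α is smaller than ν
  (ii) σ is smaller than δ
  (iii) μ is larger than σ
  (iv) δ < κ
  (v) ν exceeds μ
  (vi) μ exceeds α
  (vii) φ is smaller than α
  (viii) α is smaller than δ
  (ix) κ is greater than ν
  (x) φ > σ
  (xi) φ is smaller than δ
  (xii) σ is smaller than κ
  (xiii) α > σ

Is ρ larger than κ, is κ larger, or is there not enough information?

undetermined

Following every chain through ρ: nothing is chained to ρ.
κ is not reached, and no chain runs the other way from κ to ρ.
So the given relations leave the order of ρ and κ undetermined.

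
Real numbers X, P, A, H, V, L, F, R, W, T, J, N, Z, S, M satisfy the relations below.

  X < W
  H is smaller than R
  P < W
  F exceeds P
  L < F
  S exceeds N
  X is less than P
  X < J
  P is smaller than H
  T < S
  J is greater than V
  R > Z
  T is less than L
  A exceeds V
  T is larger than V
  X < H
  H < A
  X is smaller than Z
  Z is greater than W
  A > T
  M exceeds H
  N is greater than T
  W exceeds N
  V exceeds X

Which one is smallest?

V is not least since X < V; T is not least since V < T; L is not least since T < L; P is not least since X < P; N is not least since T < N; H is not least since P < H; M is not least since H < M; W is not least since X < W; S is not least since N < S; A is not least since T < A; F is not least since P < F; Z is not least since W < Z; J is not least since X < J; R is not least since H < R.
Only X has nothing below it, so X is the smallest.

X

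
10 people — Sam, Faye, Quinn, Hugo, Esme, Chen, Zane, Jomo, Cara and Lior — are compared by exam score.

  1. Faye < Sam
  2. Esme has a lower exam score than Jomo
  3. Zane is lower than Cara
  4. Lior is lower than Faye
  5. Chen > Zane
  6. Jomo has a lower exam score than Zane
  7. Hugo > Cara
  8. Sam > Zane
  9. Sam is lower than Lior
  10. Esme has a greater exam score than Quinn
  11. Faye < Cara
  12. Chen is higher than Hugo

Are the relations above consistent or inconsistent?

inconsistent

Chaining the given relations yields Sam < Lior < Faye, so Sam < Faye. But one relation states Faye < Sam. These cannot both hold.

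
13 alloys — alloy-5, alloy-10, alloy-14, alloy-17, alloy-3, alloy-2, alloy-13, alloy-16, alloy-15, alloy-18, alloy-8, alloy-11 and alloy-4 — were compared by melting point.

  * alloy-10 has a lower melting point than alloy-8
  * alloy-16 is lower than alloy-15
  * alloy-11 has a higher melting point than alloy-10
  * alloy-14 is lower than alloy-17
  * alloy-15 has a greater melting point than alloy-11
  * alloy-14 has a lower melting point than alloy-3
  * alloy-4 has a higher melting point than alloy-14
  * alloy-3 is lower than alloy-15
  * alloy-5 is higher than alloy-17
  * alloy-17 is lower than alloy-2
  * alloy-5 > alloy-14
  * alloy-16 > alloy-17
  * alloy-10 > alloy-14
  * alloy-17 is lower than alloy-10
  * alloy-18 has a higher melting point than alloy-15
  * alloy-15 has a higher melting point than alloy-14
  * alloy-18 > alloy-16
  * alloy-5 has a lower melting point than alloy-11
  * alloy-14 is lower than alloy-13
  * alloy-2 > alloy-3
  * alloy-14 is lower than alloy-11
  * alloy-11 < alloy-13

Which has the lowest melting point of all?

alloy-17 is not least since alloy-14 < alloy-17; alloy-3 is not least since alloy-14 < alloy-3; alloy-2 is not least since alloy-17 < alloy-2; alloy-10 is not least since alloy-14 < alloy-10; alloy-5 is not least since alloy-14 < alloy-5; alloy-4 is not least since alloy-14 < alloy-4; alloy-16 is not least since alloy-17 < alloy-16; alloy-11 is not least since alloy-14 < alloy-11; alloy-15 is not least since alloy-11 < alloy-15; alloy-18 is not least since alloy-16 < alloy-18; alloy-8 is not least since alloy-10 < alloy-8; alloy-13 is not least since alloy-11 < alloy-13.
Only alloy-14 has nothing below it, so alloy-14 is the lowest melting point.

alloy-14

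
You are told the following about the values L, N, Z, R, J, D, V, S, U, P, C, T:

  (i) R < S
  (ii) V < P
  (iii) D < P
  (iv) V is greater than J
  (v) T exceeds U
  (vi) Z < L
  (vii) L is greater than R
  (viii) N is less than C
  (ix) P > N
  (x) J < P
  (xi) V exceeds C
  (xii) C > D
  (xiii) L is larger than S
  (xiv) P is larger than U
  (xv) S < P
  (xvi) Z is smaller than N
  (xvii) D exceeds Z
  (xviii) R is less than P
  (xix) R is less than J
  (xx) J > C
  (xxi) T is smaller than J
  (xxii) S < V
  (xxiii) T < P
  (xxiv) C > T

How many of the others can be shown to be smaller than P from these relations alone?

10

From P the given relations immediately reach R, U, T, D, N, S, J, V.
From those, Z, C — 10 in total.
Nothing else is reachable below P; 10 in all.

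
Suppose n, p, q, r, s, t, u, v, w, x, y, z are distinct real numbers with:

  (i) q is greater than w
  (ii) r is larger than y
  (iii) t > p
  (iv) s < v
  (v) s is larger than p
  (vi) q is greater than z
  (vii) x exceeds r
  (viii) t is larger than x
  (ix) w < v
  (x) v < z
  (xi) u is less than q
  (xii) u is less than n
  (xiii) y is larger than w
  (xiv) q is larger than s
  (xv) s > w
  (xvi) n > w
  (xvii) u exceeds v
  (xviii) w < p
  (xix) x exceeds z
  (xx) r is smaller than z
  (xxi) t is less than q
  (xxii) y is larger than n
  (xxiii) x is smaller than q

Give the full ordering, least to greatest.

Nothing is placed below w, so it is least; from there w < p; p < s; s < v; v < u; u < n; n < y; y < r; r < z; z < x; x < t; t < q, each given directly.

w < p < s < v < u < n < y < r < z < x < t < q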